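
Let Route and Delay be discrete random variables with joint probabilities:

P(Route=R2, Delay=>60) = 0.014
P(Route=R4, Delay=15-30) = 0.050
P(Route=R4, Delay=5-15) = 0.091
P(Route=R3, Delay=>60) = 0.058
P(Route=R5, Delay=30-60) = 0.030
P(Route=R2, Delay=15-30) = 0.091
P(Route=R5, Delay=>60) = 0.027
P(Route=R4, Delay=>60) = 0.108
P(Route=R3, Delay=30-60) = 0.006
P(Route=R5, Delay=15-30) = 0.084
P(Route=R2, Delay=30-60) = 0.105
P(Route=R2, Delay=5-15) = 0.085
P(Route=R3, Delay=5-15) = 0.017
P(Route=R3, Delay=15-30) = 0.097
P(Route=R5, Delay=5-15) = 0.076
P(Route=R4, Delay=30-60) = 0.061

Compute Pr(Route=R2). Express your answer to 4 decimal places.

P(Route=R2) = 0.085 + 0.091 + 0.105 + 0.014 = 0.295.

0.2950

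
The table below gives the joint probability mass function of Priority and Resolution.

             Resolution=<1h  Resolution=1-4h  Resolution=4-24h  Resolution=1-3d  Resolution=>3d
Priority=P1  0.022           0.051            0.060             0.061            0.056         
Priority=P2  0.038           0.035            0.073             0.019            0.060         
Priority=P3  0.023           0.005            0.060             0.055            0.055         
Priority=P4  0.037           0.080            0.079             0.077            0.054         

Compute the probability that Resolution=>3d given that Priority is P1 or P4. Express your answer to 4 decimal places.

P(Priority=P1) = 0.022 + 0.051 + 0.060 + 0.061 + 0.056 = 0.250.
P(Priority=P4) = 0.037 + 0.080 + 0.079 + 0.077 + 0.054 = 0.327.
P(Priority ∈ {P1, P4}) = 0.250 + 0.327 = 0.577; P(Resolution=>3d, Priority ∈ {P1, P4}) = 0.056 + 0.054 = 0.110.
P(Resolution=>3d | Priority ∈ {P1, P4}) = 0.110/0.577 = 0.1906.

0.1906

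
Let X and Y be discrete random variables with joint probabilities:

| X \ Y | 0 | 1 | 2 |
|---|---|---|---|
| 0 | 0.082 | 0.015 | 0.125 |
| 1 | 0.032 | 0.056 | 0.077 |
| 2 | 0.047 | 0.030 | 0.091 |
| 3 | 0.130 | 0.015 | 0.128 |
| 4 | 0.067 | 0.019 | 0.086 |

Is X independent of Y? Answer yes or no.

P(X=1) = 0.165 and P(Y=1) = 0.135, so their product is 0.02228, but P(X=1, Y=1) = 0.056. Since these differ, X and Y are not independent.

no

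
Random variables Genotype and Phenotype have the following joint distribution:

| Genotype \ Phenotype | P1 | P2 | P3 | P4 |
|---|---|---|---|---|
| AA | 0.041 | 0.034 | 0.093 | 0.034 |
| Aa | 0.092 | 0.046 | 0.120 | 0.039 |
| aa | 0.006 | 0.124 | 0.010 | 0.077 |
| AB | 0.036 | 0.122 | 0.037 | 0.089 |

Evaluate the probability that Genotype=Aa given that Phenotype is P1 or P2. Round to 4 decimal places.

0.2754

P(Phenotype=P1) = 0.041 + 0.092 + 0.006 + 0.036 = 0.175.
P(Phenotype=P2) = 0.034 + 0.046 + 0.124 + 0.122 = 0.326.
P(Phenotype ∈ {P1, P2}) = 0.175 + 0.326 = 0.501; P(Genotype=Aa, Phenotype ∈ {P1, P2}) = 0.092 + 0.046 = 0.138.
P(Genotype=Aa | Phenotype ∈ {P1, P2}) = 0.138/0.501 = 0.2754.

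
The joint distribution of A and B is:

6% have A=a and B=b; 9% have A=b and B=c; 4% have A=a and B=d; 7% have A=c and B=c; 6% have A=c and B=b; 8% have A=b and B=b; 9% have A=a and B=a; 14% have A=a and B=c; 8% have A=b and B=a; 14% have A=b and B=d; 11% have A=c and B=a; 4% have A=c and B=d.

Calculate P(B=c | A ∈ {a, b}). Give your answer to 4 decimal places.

0.3194

P(A=a) = 0.09 + 0.06 + 0.14 + 0.04 = 0.33.
P(A=b) = 0.08 + 0.08 + 0.09 + 0.14 = 0.39.
P(A ∈ {a, b}) = 0.33 + 0.39 = 0.72; P(B=c, A ∈ {a, b}) = 0.14 + 0.09 = 0.23.
P(B=c | A ∈ {a, b}) = 0.23/0.72 = 0.3194.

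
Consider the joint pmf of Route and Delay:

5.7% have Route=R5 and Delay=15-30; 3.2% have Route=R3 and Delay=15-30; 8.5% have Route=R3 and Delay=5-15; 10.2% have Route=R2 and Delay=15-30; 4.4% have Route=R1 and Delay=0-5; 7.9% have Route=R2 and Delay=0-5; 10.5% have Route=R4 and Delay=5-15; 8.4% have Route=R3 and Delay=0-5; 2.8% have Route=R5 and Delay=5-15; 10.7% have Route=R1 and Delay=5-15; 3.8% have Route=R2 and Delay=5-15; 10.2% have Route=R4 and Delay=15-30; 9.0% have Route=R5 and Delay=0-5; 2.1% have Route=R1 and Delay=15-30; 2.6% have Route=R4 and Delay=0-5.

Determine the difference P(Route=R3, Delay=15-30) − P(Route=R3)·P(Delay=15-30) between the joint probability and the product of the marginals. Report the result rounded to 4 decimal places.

P(Route=R3) = 0.084 + 0.085 + 0.032 = 0.201.
P(Delay=15-30) = 0.021 + 0.102 + 0.032 + 0.102 + 0.057 = 0.314.
P(Route=R3, Delay=15-30) − P(Route=R3)P(Delay=15-30) = 0.032 − 0.201×0.314 = -0.0311.

-0.0311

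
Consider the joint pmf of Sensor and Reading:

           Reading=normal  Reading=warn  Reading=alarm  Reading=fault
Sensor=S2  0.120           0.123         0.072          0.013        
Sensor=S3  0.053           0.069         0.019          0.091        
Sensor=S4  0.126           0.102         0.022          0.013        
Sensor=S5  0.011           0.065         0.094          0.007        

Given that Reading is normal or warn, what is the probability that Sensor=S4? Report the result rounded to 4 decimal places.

P(Reading=normal) = 0.120 + 0.053 + 0.126 + 0.011 = 0.310.
P(Reading=warn) = 0.123 + 0.069 + 0.102 + 0.065 = 0.359.
P(Reading ∈ {normal, warn}) = 0.310 + 0.359 = 0.669; P(Sensor=S4, Reading ∈ {normal, warn}) = 0.126 + 0.102 = 0.228.
P(Sensor=S4 | Reading ∈ {normal, warn}) = 0.228/0.669 = 0.3408.

0.3408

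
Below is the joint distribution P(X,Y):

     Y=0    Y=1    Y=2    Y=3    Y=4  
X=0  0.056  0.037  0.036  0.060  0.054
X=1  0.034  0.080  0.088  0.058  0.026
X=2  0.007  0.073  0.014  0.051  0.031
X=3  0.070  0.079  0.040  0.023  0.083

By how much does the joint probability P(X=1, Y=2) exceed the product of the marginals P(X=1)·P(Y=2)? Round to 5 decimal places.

P(X=1) = 0.034 + 0.080 + 0.088 + 0.058 + 0.026 = 0.286.
P(Y=2) = 0.036 + 0.088 + 0.014 + 0.040 = 0.178.
P(X=1, Y=2) − P(X=1)P(Y=2) = 0.088 − 0.286×0.178 = 0.03709.

0.03709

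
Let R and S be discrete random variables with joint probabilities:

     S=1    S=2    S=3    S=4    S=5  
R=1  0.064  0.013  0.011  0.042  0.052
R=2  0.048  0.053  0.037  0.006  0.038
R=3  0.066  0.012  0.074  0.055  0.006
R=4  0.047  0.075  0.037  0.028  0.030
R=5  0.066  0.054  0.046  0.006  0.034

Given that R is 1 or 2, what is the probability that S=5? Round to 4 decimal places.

0.2473

P(R=1) = 0.064 + 0.013 + 0.011 + 0.042 + 0.052 = 0.182.
P(R=2) = 0.048 + 0.053 + 0.037 + 0.006 + 0.038 = 0.182.
P(R ∈ {1, 2}) = 0.182 + 0.182 = 0.364; P(S=5, R ∈ {1, 2}) = 0.052 + 0.038 = 0.090.
P(S=5 | R ∈ {1, 2}) = 0.090/0.364 = 0.2473.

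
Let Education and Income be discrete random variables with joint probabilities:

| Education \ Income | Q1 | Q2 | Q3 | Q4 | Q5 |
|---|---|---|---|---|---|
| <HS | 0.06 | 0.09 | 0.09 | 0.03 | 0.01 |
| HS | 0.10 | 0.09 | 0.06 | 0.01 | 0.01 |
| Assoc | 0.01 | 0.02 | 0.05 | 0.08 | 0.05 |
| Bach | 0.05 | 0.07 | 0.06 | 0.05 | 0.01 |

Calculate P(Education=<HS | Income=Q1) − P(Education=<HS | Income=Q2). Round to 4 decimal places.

P(Income=Q1) = 0.06 + 0.10 + 0.01 + 0.05 = 0.22; P(Education=<HS | Income=Q1) = 0.06/0.22 = 0.27273.
P(Income=Q2) = 0.09 + 0.09 + 0.02 + 0.07 = 0.27; P(Education=<HS | Income=Q2) = 0.09/0.27 = 0.33333.
Difference = -0.0606.

-0.0606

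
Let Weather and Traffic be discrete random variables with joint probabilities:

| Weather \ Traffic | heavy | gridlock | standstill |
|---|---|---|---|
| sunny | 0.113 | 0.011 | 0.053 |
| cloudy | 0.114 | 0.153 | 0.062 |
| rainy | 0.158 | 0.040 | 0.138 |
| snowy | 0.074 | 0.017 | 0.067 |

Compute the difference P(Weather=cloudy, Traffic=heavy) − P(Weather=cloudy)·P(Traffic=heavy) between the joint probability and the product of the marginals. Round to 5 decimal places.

-0.03701

P(Weather=cloudy) = 0.114 + 0.153 + 0.062 = 0.329.
P(Traffic=heavy) = 0.113 + 0.114 + 0.158 + 0.074 = 0.459.
P(Weather=cloudy, Traffic=heavy) − P(Weather=cloudy)P(Traffic=heavy) = 0.114 − 0.329×0.459 = -0.03701.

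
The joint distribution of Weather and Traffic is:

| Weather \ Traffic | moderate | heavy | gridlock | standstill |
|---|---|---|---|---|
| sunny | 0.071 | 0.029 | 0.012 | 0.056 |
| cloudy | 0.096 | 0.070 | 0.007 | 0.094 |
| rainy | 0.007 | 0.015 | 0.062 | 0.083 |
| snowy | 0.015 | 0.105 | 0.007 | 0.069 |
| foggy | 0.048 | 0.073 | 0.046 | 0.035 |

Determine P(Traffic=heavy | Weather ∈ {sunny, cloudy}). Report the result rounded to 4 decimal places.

P(Weather=sunny) = 0.071 + 0.029 + 0.012 + 0.056 = 0.168.
P(Weather=cloudy) = 0.096 + 0.070 + 0.007 + 0.094 = 0.267.
P(Weather ∈ {sunny, cloudy}) = 0.168 + 0.267 = 0.435; P(Traffic=heavy, Weather ∈ {sunny, cloudy}) = 0.029 + 0.070 = 0.099.
P(Traffic=heavy | Weather ∈ {sunny, cloudy}) = 0.099/0.435 = 0.2276.

0.2276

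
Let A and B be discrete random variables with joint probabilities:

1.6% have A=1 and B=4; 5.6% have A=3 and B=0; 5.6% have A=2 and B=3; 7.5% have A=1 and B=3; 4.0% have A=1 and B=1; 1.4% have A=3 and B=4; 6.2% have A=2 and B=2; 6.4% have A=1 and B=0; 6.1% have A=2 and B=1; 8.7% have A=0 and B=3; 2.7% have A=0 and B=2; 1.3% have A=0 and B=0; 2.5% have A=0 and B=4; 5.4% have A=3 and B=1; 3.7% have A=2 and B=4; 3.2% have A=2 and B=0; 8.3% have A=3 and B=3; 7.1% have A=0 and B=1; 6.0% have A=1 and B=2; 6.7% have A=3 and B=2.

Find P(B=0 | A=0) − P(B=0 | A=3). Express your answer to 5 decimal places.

-0.14608

P(A=0) = 0.013 + 0.071 + 0.027 + 0.087 + 0.025 = 0.223; P(B=0 | A=0) = 0.013/0.223 = 0.058296.
P(A=3) = 0.056 + 0.054 + 0.067 + 0.083 + 0.014 = 0.274; P(B=0 | A=3) = 0.056/0.274 = 0.204380.
Difference = -0.14608.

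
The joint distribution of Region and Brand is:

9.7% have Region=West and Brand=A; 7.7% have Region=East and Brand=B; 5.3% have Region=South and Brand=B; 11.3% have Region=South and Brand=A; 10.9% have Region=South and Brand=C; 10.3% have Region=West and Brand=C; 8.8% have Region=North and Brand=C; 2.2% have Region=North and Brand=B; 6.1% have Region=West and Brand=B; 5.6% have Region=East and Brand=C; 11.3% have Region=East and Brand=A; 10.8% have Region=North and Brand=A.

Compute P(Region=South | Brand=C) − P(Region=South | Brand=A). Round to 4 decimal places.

P(Brand=C) = 0.088 + 0.109 + 0.056 + 0.103 = 0.356; P(Region=South | Brand=C) = 0.109/0.356 = 0.30618.
P(Brand=A) = 0.108 + 0.113 + 0.113 + 0.097 = 0.431; P(Region=South | Brand=A) = 0.113/0.431 = 0.26218.
Difference = 0.0440.

0.0440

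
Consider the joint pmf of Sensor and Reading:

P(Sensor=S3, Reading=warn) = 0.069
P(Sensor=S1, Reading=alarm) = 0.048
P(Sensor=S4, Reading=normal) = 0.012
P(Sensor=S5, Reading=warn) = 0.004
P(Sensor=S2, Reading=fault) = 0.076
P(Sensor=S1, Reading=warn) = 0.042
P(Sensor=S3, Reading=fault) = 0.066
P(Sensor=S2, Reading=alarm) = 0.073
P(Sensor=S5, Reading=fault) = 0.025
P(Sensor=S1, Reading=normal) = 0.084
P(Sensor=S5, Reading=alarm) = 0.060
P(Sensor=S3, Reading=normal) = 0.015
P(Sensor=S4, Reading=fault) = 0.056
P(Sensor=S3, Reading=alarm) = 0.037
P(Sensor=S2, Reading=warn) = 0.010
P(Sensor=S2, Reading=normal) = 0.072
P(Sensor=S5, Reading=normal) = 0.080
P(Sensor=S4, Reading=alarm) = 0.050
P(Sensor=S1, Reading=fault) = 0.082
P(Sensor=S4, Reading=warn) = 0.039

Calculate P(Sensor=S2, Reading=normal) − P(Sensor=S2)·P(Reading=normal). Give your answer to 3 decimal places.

0.011

P(Sensor=S2) = 0.072 + 0.010 + 0.073 + 0.076 = 0.231.
P(Reading=normal) = 0.084 + 0.072 + 0.015 + 0.012 + 0.080 = 0.263.
P(Sensor=S2, Reading=normal) − P(Sensor=S2)P(Reading=normal) = 0.072 − 0.231×0.263 = 0.011.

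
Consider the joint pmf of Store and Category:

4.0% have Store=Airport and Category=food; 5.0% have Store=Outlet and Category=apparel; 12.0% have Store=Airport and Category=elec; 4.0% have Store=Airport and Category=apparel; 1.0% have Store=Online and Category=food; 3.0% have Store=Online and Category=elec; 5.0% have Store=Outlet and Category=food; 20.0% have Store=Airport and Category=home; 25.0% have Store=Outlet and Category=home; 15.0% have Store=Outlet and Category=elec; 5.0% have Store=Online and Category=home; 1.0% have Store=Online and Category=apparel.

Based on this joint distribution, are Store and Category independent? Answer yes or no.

Every cell satisfies P(Store,Category) = P(Store)·P(Category). For instance P(Store=Outlet) = 0.500, P(Category=home) = 0.500, and 0.500×0.500 = 0.250 matches the joint entry. So Store and Category are independent.

yes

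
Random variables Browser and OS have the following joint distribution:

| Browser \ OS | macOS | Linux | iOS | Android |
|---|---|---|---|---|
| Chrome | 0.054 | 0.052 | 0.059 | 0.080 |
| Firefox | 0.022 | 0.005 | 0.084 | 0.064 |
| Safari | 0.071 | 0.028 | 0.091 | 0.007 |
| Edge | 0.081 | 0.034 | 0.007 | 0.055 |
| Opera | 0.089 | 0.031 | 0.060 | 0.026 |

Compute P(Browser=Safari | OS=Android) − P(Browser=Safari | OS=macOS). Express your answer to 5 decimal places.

P(OS=Android) = 0.080 + 0.064 + 0.007 + 0.055 + 0.026 = 0.232; P(Browser=Safari | OS=Android) = 0.007/0.232 = 0.030172.
P(OS=macOS) = 0.054 + 0.022 + 0.071 + 0.081 + 0.089 = 0.317; P(Browser=Safari | OS=macOS) = 0.071/0.317 = 0.223975.
Difference = -0.19380.

-0.19380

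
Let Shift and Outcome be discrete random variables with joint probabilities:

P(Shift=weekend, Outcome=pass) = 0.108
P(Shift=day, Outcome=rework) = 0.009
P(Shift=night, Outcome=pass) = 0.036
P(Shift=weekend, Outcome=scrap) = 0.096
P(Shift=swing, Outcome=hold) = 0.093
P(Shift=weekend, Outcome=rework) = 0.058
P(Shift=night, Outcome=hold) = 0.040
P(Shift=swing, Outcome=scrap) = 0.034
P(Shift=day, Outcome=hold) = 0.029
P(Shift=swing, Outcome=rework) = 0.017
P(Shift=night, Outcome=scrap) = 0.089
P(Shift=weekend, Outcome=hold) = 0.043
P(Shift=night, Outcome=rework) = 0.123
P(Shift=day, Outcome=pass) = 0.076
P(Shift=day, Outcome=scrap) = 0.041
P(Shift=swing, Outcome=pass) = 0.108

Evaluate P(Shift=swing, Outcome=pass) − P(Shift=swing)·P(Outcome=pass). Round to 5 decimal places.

0.02534

P(Shift=swing) = 0.108 + 0.017 + 0.034 + 0.093 = 0.252.
P(Outcome=pass) = 0.076 + 0.108 + 0.036 + 0.108 = 0.328.
P(Shift=swing, Outcome=pass) − P(Shift=swing)P(Outcome=pass) = 0.108 − 0.252×0.328 = 0.02534.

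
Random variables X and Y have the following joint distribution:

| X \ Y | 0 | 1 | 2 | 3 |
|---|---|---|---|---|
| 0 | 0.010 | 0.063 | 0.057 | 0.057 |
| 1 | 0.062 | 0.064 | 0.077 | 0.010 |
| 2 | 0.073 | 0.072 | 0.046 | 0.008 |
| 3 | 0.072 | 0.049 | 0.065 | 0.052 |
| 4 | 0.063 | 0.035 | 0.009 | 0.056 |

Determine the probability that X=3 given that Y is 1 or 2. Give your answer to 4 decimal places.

P(Y=1) = 0.063 + 0.064 + 0.072 + 0.049 + 0.035 = 0.283.
P(Y=2) = 0.057 + 0.077 + 0.046 + 0.065 + 0.009 = 0.254.
P(Y ∈ {1, 2}) = 0.283 + 0.254 = 0.537; P(X=3, Y ∈ {1, 2}) = 0.049 + 0.065 = 0.114.
P(X=3 | Y ∈ {1, 2}) = 0.114/0.537 = 0.2123.

0.2123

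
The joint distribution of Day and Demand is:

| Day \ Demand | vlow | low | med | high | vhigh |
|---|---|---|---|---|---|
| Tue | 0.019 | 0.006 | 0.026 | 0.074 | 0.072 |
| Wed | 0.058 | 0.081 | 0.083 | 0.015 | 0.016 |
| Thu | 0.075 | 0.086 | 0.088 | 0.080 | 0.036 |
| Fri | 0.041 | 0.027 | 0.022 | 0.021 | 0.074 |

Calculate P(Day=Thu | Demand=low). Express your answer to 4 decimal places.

P(Demand=low) = 0.006 + 0.081 + 0.086 + 0.027 = 0.200.
P(Day=Thu | Demand=low) = 0.086/0.200 = 0.4300.

0.4300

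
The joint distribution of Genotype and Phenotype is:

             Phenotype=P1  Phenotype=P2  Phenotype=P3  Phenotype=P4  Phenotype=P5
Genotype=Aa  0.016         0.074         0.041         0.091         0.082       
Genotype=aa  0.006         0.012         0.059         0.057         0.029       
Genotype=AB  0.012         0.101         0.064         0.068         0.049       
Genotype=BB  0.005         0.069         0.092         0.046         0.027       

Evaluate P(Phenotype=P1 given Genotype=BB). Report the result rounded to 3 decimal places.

P(Genotype=BB) = 0.005 + 0.069 + 0.092 + 0.046 + 0.027 = 0.239.
P(Phenotype=P1 | Genotype=BB) = 0.005/0.239 = 0.021.

0.021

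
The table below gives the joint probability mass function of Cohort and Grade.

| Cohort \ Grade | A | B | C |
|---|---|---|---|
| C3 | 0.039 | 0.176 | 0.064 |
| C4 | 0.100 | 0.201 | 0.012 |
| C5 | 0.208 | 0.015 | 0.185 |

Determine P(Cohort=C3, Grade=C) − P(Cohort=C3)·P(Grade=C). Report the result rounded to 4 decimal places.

-0.0088

P(Cohort=C3) = 0.039 + 0.176 + 0.064 = 0.279.
P(Grade=C) = 0.064 + 0.012 + 0.185 = 0.261.
P(Cohort=C3, Grade=C) − P(Cohort=C3)P(Grade=C) = 0.064 − 0.279×0.261 = -0.0088.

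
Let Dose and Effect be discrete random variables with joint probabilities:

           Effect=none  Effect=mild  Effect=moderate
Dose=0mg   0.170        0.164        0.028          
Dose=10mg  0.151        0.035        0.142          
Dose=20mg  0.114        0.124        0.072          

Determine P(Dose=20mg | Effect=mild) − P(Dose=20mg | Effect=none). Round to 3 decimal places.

P(Effect=mild) = 0.164 + 0.035 + 0.124 = 0.323; P(Dose=20mg | Effect=mild) = 0.124/0.323 = 0.3839.
P(Effect=none) = 0.170 + 0.151 + 0.114 = 0.435; P(Dose=20mg | Effect=none) = 0.114/0.435 = 0.2621.
Difference = 0.122.

0.122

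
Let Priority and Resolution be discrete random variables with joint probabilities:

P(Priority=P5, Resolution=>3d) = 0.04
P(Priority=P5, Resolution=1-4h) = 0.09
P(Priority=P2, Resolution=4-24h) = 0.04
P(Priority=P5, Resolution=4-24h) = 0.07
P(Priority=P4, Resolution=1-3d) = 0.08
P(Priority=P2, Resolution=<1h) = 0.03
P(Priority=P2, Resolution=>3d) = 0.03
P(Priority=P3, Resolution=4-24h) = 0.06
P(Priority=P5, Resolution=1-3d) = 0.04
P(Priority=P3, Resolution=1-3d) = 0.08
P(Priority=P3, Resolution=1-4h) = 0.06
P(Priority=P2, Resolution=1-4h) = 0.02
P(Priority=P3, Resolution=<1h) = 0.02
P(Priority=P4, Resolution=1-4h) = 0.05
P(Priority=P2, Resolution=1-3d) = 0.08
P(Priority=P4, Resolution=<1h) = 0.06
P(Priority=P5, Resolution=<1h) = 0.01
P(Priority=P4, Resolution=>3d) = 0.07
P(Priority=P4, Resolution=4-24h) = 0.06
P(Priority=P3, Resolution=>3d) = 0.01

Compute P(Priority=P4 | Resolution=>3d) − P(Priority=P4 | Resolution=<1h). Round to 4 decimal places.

P(Resolution=>3d) = 0.03 + 0.01 + 0.07 + 0.04 = 0.15; P(Priority=P4 | Resolution=>3d) = 0.07/0.15 = 0.46667.
P(Resolution=<1h) = 0.03 + 0.02 + 0.06 + 0.01 = 0.12; P(Priority=P4 | Resolution=<1h) = 0.06/0.12 = 0.50000.
Difference = -0.0333.

-0.0333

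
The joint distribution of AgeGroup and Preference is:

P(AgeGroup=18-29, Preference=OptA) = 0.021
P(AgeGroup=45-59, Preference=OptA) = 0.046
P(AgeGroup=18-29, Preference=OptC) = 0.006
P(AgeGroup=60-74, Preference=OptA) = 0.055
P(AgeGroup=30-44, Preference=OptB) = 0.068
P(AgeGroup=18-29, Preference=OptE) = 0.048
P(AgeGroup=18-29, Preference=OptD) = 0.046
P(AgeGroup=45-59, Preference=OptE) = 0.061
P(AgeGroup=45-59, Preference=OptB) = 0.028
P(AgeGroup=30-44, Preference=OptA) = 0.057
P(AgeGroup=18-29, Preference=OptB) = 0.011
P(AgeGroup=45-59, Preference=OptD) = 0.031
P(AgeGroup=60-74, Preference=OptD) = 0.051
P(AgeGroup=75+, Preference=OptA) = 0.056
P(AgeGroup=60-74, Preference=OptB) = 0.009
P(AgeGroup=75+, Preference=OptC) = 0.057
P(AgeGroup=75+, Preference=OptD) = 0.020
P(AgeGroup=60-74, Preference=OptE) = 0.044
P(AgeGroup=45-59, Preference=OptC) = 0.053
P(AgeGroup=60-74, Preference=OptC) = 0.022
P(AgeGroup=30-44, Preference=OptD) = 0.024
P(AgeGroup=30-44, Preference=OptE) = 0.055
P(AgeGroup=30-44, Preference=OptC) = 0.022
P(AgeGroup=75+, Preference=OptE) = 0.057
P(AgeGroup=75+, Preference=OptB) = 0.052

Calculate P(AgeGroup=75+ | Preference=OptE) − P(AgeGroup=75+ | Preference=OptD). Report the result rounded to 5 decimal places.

P(Preference=OptE) = 0.048 + 0.055 + 0.061 + 0.044 + 0.057 = 0.265; P(AgeGroup=75+ | Preference=OptE) = 0.057/0.265 = 0.215094.
P(Preference=OptD) = 0.046 + 0.024 + 0.031 + 0.051 + 0.020 = 0.172; P(AgeGroup=75+ | Preference=OptD) = 0.020/0.172 = 0.116279.
Difference = 0.09882.

0.09882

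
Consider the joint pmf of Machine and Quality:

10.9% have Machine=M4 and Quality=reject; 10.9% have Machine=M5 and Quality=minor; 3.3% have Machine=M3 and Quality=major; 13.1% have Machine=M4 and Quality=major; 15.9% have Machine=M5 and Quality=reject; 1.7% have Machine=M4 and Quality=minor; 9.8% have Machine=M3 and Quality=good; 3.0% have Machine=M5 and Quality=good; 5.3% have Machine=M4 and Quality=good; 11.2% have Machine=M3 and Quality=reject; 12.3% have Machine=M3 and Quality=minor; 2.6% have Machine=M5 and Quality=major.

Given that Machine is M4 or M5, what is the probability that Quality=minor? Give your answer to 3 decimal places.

P(Machine=M4) = 0.053 + 0.017 + 0.131 + 0.109 = 0.310.
P(Machine=M5) = 0.030 + 0.109 + 0.026 + 0.159 = 0.324.
P(Machine ∈ {M4, M5}) = 0.310 + 0.324 = 0.634; P(Quality=minor, Machine ∈ {M4, M5}) = 0.017 + 0.109 = 0.126.
P(Quality=minor | Machine ∈ {M4, M5}) = 0.126/0.634 = 0.199.

0.199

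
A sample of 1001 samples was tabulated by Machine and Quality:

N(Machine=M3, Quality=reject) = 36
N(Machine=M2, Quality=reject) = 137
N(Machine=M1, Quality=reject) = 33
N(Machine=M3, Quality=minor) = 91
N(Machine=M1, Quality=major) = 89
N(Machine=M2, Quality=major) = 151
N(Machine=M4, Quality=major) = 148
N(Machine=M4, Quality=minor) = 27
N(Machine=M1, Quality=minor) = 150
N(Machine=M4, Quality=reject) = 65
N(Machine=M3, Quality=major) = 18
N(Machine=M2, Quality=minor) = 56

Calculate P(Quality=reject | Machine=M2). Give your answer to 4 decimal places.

0.3983

Total with Machine=M2: 56 + 151 + 137 = 344.
P(Quality=reject | Machine=M2) = 137/344 = 0.3983.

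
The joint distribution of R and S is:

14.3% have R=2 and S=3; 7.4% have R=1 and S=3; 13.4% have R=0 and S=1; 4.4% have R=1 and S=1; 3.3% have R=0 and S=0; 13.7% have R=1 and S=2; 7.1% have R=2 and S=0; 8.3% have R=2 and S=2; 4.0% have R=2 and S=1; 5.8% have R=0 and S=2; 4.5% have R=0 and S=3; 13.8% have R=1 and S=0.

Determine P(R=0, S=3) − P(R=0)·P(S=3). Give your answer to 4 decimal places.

-0.0257

P(R=0) = 0.033 + 0.134 + 0.058 + 0.045 = 0.270.
P(S=3) = 0.045 + 0.074 + 0.143 = 0.262.
P(R=0, S=3) − P(R=0)P(S=3) = 0.045 − 0.270×0.262 = -0.0257.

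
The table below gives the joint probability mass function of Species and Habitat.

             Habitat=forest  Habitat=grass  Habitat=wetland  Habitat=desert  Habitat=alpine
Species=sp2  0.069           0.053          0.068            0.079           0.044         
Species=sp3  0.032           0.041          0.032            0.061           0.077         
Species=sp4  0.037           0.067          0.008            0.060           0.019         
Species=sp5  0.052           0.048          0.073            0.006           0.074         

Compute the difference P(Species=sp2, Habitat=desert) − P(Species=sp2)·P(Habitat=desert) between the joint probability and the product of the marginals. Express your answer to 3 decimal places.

0.015

P(Species=sp2) = 0.069 + 0.053 + 0.068 + 0.079 + 0.044 = 0.313.
P(Habitat=desert) = 0.079 + 0.061 + 0.060 + 0.006 = 0.206.
P(Species=sp2, Habitat=desert) − P(Species=sp2)P(Habitat=desert) = 0.079 − 0.313×0.206 = 0.015.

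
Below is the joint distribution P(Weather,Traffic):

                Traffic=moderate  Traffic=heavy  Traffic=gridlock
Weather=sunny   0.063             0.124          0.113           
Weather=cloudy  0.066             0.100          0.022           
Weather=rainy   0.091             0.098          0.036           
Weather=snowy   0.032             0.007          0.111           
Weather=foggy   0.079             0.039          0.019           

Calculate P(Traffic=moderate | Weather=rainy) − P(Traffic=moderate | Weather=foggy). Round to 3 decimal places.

P(Weather=rainy) = 0.091 + 0.098 + 0.036 = 0.225; P(Traffic=moderate | Weather=rainy) = 0.091/0.225 = 0.4044.
P(Weather=foggy) = 0.079 + 0.039 + 0.019 = 0.137; P(Traffic=moderate | Weather=foggy) = 0.079/0.137 = 0.5766.
Difference = -0.172.

-0.172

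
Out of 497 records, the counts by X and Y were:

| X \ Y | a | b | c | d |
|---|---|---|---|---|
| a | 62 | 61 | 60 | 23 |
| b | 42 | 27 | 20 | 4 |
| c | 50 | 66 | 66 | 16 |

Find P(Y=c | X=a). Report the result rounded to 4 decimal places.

Total with X=a: 62 + 61 + 60 + 23 = 206.
P(Y=c | X=a) = 60/206 = 0.2913.

0.2913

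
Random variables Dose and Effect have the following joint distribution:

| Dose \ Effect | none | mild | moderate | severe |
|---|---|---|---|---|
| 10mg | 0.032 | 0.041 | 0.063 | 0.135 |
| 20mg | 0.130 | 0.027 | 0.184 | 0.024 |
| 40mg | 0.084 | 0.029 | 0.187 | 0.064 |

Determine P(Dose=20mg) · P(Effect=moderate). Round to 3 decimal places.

0.158

P(Dose=20mg) = 0.130 + 0.027 + 0.184 + 0.024 = 0.365.
P(Effect=moderate) = 0.063 + 0.184 + 0.187 = 0.434.
Product: 0.365 × 0.434 = 0.158.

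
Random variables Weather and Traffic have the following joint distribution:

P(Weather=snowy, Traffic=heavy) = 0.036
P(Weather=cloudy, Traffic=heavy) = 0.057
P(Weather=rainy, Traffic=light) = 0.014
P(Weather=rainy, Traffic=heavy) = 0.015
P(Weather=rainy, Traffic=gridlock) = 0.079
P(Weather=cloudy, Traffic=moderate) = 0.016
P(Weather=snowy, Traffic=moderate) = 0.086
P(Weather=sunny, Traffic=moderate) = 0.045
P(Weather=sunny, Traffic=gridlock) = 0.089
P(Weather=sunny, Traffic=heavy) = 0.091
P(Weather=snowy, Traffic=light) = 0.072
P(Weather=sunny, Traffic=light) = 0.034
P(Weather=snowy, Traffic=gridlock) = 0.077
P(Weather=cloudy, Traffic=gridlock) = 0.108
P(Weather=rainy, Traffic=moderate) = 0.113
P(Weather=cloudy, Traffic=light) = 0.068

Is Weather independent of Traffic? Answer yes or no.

no

P(Weather=rainy) = 0.221 and P(Traffic=moderate) = 0.260, so their product is 0.05746, but P(Weather=rainy, Traffic=moderate) = 0.113. Since these differ, Weather and Traffic are not independent.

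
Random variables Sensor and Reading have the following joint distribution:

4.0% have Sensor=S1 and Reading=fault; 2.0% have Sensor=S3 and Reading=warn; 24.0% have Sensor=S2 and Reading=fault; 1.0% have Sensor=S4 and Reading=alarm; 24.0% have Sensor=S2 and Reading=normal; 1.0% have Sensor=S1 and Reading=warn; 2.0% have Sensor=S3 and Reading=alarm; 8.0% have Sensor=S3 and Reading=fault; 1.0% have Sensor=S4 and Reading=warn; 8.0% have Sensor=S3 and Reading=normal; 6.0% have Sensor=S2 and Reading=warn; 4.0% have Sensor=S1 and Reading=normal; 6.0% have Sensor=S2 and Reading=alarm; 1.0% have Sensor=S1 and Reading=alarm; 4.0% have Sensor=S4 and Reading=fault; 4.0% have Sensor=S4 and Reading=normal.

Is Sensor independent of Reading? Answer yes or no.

Every cell satisfies P(Sensor,Reading) = P(Sensor)·P(Reading). For instance P(Sensor=S3) = 0.200, P(Reading=fault) = 0.400, and 0.200×0.400 = 0.080 matches the joint entry. So Sensor and Reading are independent.

yes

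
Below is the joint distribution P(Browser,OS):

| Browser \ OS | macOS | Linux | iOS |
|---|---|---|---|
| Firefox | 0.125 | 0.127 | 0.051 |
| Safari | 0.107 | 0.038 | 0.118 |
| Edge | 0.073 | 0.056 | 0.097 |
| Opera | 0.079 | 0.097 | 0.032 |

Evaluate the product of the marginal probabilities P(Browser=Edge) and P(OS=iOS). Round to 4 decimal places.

0.0673

P(Browser=Edge) = 0.073 + 0.056 + 0.097 = 0.226.
P(OS=iOS) = 0.051 + 0.118 + 0.097 + 0.032 = 0.298.
Product: 0.226 × 0.298 = 0.0673.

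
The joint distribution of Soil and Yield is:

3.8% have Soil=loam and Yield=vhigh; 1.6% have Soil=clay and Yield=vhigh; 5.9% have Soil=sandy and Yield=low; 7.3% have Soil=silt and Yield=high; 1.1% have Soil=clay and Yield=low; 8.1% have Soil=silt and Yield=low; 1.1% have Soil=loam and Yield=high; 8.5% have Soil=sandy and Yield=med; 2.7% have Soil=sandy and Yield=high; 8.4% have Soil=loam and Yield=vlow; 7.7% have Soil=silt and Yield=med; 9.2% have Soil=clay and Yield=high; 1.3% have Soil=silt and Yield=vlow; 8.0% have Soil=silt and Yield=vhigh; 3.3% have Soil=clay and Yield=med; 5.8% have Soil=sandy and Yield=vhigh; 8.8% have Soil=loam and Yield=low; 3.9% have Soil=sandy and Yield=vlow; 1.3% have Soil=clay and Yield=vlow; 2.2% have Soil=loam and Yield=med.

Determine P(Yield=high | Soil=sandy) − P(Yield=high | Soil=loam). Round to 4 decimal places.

P(Soil=sandy) = 0.039 + 0.059 + 0.085 + 0.027 + 0.058 = 0.268; P(Yield=high | Soil=sandy) = 0.027/0.268 = 0.10075.
P(Soil=loam) = 0.084 + 0.088 + 0.022 + 0.011 + 0.038 = 0.243; P(Yield=high | Soil=loam) = 0.011/0.243 = 0.04527.
Difference = 0.0555.

0.0555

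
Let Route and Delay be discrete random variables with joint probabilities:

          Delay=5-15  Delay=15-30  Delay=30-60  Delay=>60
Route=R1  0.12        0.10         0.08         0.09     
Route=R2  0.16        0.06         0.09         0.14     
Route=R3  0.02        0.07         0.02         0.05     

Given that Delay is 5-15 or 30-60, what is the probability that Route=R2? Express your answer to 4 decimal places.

0.5102

P(Delay=5-15) = 0.12 + 0.16 + 0.02 = 0.30.
P(Delay=30-60) = 0.08 + 0.09 + 0.02 = 0.19.
P(Delay ∈ {5-15, 30-60}) = 0.30 + 0.19 = 0.49; P(Route=R2, Delay ∈ {5-15, 30-60}) = 0.16 + 0.09 = 0.25.
P(Route=R2 | Delay ∈ {5-15, 30-60}) = 0.25/0.49 = 0.5102.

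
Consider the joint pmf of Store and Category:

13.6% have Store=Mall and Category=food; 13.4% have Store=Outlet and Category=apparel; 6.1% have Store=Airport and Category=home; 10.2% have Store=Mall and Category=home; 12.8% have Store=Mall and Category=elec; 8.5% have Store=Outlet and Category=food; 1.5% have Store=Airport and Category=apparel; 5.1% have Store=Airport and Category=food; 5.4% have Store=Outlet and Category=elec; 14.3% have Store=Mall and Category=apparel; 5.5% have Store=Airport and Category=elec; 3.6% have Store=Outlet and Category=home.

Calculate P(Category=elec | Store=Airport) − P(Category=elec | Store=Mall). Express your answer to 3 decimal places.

P(Store=Airport) = 0.051 + 0.015 + 0.055 + 0.061 = 0.182; P(Category=elec | Store=Airport) = 0.055/0.182 = 0.3022.
P(Store=Mall) = 0.136 + 0.143 + 0.128 + 0.102 = 0.509; P(Category=elec | Store=Mall) = 0.128/0.509 = 0.2515.
Difference = 0.051.

0.051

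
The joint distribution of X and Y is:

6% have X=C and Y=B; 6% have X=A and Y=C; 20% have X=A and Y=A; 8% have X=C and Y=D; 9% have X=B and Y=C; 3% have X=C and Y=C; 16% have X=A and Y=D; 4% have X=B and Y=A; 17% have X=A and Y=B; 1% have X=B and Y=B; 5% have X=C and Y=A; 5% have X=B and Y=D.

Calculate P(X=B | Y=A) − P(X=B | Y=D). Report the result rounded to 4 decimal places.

P(Y=A) = 0.20 + 0.04 + 0.05 = 0.29; P(X=B | Y=A) = 0.04/0.29 = 0.13793.
P(Y=D) = 0.16 + 0.05 + 0.08 = 0.29; P(X=B | Y=D) = 0.05/0.29 = 0.17241.
Difference = -0.0345.

-0.0345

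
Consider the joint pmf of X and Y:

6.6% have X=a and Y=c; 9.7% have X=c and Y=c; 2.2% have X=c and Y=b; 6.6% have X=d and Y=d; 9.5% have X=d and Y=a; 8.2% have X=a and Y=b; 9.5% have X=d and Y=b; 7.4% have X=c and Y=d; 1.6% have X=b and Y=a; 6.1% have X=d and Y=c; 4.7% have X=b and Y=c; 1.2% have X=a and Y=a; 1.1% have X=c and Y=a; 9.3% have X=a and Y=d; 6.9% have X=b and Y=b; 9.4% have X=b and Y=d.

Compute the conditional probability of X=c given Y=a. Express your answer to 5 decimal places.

0.08209

P(Y=a) = 0.012 + 0.016 + 0.011 + 0.095 = 0.134.
P(X=c | Y=a) = 0.011/0.134 = 0.08209.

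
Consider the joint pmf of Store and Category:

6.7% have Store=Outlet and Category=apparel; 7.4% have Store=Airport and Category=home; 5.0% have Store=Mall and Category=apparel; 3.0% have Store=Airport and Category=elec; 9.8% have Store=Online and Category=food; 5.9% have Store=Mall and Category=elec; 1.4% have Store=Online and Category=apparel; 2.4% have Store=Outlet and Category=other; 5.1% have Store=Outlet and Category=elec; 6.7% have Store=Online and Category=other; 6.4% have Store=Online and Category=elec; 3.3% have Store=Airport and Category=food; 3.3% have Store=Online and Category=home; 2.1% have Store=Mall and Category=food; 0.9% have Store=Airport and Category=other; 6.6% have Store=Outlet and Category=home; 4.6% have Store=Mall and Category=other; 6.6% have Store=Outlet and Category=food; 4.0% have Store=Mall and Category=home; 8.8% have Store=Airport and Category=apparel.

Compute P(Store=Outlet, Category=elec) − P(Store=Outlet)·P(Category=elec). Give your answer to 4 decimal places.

P(Store=Outlet) = 0.066 + 0.067 + 0.051 + 0.066 + 0.024 = 0.274.
P(Category=elec) = 0.059 + 0.030 + 0.051 + 0.064 = 0.204.
P(Store=Outlet, Category=elec) − P(Store=Outlet)P(Category=elec) = 0.051 − 0.274×0.204 = -0.0049.

-0.0049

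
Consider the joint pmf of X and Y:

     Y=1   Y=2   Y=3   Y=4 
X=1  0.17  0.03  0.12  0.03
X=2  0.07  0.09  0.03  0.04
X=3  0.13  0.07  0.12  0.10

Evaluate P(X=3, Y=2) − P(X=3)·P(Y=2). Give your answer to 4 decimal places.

-0.0098

P(X=3) = 0.13 + 0.07 + 0.12 + 0.10 = 0.42.
P(Y=2) = 0.03 + 0.09 + 0.07 = 0.19.
P(X=3, Y=2) − P(X=3)P(Y=2) = 0.07 − 0.42×0.19 = -0.0098.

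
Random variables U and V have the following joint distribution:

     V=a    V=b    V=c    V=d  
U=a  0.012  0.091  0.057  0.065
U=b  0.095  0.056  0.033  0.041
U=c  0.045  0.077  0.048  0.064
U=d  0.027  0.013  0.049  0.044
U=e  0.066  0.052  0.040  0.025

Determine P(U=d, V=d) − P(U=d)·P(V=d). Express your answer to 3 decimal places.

0.012

P(U=d) = 0.027 + 0.013 + 0.049 + 0.044 = 0.133.
P(V=d) = 0.065 + 0.041 + 0.064 + 0.044 + 0.025 = 0.239.
P(U=d, V=d) − P(U=d)P(V=d) = 0.044 − 0.133×0.239 = 0.012.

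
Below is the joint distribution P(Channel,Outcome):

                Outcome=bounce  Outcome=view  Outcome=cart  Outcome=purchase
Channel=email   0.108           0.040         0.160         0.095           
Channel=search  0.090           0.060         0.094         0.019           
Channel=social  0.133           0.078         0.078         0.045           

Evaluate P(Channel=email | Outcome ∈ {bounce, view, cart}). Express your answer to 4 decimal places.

P(Outcome=bounce) = 0.108 + 0.090 + 0.133 = 0.331.
P(Outcome=view) = 0.040 + 0.060 + 0.078 = 0.178.
P(Outcome=cart) = 0.160 + 0.094 + 0.078 = 0.332.
P(Outcome ∈ {bounce, view, cart}) = 0.331 + 0.178 + 0.332 = 0.841; P(Channel=email, Outcome ∈ {bounce, view, cart}) = 0.108 + 0.040 + 0.160 = 0.308.
P(Channel=email | Outcome ∈ {bounce, view, cart}) = 0.308/0.841 = 0.3662.

0.3662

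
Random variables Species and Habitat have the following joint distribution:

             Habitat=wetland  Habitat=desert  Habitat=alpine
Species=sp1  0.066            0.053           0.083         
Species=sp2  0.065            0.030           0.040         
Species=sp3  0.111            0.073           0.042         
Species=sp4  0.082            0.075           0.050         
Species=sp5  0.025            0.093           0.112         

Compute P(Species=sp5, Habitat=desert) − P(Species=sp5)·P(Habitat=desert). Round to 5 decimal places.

0.01848

P(Species=sp5) = 0.025 + 0.093 + 0.112 = 0.230.
P(Habitat=desert) = 0.053 + 0.030 + 0.073 + 0.075 + 0.093 = 0.324.
P(Species=sp5, Habitat=desert) − P(Species=sp5)P(Habitat=desert) = 0.093 − 0.230×0.324 = 0.01848.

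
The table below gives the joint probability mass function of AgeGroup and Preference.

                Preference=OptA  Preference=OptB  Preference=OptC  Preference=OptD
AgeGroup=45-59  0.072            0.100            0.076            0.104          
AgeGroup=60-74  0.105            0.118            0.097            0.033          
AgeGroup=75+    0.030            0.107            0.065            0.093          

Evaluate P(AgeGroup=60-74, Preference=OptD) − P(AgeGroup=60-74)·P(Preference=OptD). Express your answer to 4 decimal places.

-0.0482

P(AgeGroup=60-74) = 0.105 + 0.118 + 0.097 + 0.033 = 0.353.
P(Preference=OptD) = 0.104 + 0.033 + 0.093 = 0.230.
P(AgeGroup=60-74, Preference=OptD) − P(AgeGroup=60-74)P(Preference=OptD) = 0.033 − 0.353×0.230 = -0.0482.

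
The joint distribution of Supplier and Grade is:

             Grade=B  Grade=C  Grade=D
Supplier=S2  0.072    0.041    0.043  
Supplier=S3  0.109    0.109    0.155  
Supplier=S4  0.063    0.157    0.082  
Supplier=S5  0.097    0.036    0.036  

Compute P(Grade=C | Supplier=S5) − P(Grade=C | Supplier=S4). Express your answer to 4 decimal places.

P(Supplier=S5) = 0.097 + 0.036 + 0.036 = 0.169; P(Grade=C | Supplier=S5) = 0.036/0.169 = 0.21302.
P(Supplier=S4) = 0.063 + 0.157 + 0.082 = 0.302; P(Grade=C | Supplier=S4) = 0.157/0.302 = 0.51987.
Difference = -0.3068.

-0.3068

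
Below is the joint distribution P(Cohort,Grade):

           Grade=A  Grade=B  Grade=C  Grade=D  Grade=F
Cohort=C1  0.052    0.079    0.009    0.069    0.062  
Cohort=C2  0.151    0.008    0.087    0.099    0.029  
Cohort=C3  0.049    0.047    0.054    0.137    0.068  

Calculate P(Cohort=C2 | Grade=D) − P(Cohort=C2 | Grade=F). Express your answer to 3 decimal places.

0.142

P(Grade=D) = 0.069 + 0.099 + 0.137 = 0.305; P(Cohort=C2 | Grade=D) = 0.099/0.305 = 0.3246.
P(Grade=F) = 0.062 + 0.029 + 0.068 = 0.159; P(Cohort=C2 | Grade=F) = 0.029/0.159 = 0.1824.
Difference = 0.142.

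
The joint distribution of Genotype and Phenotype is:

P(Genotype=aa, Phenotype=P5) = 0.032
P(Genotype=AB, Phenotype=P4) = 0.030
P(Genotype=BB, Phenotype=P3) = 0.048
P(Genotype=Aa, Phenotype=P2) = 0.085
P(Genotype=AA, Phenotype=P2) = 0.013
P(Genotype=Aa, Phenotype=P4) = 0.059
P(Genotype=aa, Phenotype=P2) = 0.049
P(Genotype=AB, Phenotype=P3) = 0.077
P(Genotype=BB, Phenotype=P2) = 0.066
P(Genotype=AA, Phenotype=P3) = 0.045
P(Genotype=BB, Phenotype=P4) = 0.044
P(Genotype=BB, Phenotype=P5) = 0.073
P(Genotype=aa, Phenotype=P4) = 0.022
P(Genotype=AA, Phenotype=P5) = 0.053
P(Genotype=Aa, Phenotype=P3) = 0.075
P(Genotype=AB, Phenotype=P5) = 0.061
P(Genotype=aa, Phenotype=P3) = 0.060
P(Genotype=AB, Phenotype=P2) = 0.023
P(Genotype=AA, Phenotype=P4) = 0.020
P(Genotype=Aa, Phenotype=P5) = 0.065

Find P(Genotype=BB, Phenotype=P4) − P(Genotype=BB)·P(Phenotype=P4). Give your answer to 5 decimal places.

0.00358

P(Genotype=BB) = 0.066 + 0.048 + 0.044 + 0.073 = 0.231.
P(Phenotype=P4) = 0.020 + 0.059 + 0.022 + 0.030 + 0.044 = 0.175.
P(Genotype=BB, Phenotype=P4) − P(Genotype=BB)P(Phenotype=P4) = 0.044 − 0.231×0.175 = 0.00358.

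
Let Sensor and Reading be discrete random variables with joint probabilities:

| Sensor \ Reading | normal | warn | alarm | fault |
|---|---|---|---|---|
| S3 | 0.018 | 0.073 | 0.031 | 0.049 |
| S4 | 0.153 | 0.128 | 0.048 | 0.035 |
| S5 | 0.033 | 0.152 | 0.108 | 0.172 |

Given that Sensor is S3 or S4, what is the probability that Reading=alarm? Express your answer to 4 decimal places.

P(Sensor=S3) = 0.018 + 0.073 + 0.031 + 0.049 = 0.171.
P(Sensor=S4) = 0.153 + 0.128 + 0.048 + 0.035 = 0.364.
P(Sensor ∈ {S3, S4}) = 0.171 + 0.364 = 0.535; P(Reading=alarm, Sensor ∈ {S3, S4}) = 0.031 + 0.048 = 0.079.
P(Reading=alarm | Sensor ∈ {S3, S4}) = 0.079/0.535 = 0.1477.

0.1477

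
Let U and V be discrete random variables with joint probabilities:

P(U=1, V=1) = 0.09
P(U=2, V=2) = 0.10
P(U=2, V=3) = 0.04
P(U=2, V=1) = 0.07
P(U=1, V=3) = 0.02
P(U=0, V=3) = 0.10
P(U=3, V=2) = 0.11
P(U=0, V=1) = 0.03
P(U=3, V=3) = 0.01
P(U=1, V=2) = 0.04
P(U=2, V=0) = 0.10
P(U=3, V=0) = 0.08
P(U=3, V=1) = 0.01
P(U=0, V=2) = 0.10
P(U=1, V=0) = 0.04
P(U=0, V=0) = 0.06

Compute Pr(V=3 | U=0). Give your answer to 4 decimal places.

0.3448

P(U=0) = 0.06 + 0.03 + 0.10 + 0.10 = 0.29.
P(V=3 | U=0) = 0.10/0.29 = 0.3448.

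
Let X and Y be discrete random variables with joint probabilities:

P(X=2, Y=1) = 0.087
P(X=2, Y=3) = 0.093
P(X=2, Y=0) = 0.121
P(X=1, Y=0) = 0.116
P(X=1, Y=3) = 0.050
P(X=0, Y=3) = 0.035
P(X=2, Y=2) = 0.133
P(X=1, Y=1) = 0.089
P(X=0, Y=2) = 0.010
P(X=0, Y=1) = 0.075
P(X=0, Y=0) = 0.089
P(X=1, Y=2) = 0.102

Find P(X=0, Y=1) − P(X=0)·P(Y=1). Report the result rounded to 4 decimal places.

0.0225

P(X=0) = 0.089 + 0.075 + 0.010 + 0.035 = 0.209.
P(Y=1) = 0.075 + 0.089 + 0.087 = 0.251.
P(X=0, Y=1) − P(X=0)P(Y=1) = 0.075 − 0.209×0.251 = 0.0225.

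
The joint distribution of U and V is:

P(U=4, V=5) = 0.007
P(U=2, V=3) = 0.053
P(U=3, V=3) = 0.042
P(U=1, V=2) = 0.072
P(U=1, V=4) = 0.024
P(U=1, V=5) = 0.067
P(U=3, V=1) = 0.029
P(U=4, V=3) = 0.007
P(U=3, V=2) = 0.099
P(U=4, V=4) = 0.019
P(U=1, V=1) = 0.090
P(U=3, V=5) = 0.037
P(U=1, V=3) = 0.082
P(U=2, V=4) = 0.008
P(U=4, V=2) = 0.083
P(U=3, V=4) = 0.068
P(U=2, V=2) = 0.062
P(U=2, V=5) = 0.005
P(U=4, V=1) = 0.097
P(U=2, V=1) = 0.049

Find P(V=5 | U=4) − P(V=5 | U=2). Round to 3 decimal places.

P(U=4) = 0.097 + 0.083 + 0.007 + 0.019 + 0.007 = 0.213; P(V=5 | U=4) = 0.007/0.213 = 0.0329.
P(U=2) = 0.049 + 0.062 + 0.053 + 0.008 + 0.005 = 0.177; P(V=5 | U=2) = 0.005/0.177 = 0.0282.
Difference = 0.005.

0.005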